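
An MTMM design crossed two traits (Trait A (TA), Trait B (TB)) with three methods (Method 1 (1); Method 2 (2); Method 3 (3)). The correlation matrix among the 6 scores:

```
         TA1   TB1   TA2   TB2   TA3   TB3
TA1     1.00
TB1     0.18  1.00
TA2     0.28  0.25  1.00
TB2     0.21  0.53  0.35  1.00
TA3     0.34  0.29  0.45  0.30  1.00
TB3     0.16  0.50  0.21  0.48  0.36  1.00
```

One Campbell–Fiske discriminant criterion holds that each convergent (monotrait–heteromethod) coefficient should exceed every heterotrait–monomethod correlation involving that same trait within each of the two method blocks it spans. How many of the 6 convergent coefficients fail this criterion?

2

Convergent coefficients and their comparison sets:
TA (methods 1·2): 0.28 vs {0.18, 0.35} → fail.
TA (methods 1·3): 0.34 vs {0.18, 0.36} → fail.
TA (methods 2·3): 0.45 vs {0.35, 0.36} → pass.
TB (methods 1·2): 0.53 vs {0.18, 0.35} → pass.
TB (methods 1·3): 0.50 vs {0.18, 0.36} → pass.
TB (methods 2·3): 0.48 vs {0.35, 0.36} → pass.
2 of 6 fail.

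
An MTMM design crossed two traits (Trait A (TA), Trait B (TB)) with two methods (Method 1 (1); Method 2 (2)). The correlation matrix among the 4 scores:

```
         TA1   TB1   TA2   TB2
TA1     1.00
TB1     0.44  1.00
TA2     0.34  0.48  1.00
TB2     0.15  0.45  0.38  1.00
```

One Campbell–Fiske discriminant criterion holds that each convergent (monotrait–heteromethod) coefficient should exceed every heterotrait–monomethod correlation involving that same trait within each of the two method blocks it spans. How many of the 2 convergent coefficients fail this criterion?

Each convergent coefficient versus the relevant comparison correlations:
TA (methods 1·2): 0.34 vs {0.44, 0.38} → fail.
TB (methods 1·2): 0.45 vs {0.44, 0.38} → pass.
1 of 2 fail.

1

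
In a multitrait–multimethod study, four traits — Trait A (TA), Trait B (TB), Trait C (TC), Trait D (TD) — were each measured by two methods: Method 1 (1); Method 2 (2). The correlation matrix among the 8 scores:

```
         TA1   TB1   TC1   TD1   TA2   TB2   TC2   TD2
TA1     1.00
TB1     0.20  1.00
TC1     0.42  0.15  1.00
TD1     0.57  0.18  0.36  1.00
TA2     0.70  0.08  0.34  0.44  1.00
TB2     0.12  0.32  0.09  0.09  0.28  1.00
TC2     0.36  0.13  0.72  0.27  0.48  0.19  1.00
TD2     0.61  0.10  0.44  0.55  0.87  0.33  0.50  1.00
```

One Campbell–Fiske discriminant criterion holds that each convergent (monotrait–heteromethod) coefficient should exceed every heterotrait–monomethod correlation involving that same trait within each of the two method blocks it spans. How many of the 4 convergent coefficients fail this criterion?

3

Each convergent coefficient versus the relevant comparison correlations:
TA (methods 1·2): 0.70 vs {0.20, 0.28, 0.42, 0.48, 0.57, 0.87} → fail.
TB (methods 1·2): 0.32 vs {0.20, 0.28, 0.15, 0.19, 0.18, 0.33} → fail.
TC (methods 1·2): 0.72 vs {0.42, 0.48, 0.15, 0.19, 0.36, 0.50} → pass.
TD (methods 1·2): 0.55 vs {0.57, 0.87, 0.18, 0.33, 0.36, 0.50} → fail.
3 of 4 fail.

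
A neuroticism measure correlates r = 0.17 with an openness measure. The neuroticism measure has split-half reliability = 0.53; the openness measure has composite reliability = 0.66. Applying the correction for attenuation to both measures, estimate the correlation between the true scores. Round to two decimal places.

r_true = r_obs / √(r_xx · r_yy) = 0.17 / √(0.53 × 0.66) = 0.17 / √0.3498 = 0.17 / 0.5914 ≈ 0.29.

0.29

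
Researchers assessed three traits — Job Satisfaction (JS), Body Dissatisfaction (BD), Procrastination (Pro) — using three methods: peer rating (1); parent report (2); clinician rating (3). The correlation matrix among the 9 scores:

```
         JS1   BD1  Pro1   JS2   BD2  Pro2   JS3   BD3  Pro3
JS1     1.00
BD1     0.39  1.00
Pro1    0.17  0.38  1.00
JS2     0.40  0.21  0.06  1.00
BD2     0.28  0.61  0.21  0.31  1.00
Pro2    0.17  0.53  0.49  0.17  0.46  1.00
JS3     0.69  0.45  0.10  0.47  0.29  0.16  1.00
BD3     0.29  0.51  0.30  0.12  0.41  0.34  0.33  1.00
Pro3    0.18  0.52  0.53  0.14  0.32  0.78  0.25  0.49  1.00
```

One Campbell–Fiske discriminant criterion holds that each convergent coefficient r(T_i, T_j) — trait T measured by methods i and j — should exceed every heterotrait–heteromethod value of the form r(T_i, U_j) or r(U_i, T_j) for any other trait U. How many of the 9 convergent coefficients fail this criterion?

Checking each validity diagonal entry against its comparison values:
JS (methods 1·2): 0.40 vs {0.28, 0.21, 0.17, 0.06} → pass.
JS (methods 1·3): 0.69 vs {0.29, 0.45, 0.18, 0.10} → pass.
JS (methods 2·3): 0.47 vs {0.12, 0.29, 0.14, 0.16} → pass.
BD (methods 1·2): 0.61 vs {0.21, 0.28, 0.53, 0.21} → pass.
BD (methods 1·3): 0.51 vs {0.45, 0.29, 0.52, 0.30} → fail.
BD (methods 2·3): 0.41 vs {0.29, 0.12, 0.32, 0.34} → pass.
Pro (methods 1·2): 0.49 vs {0.06, 0.17, 0.21, 0.53} → fail.
Pro (methods 1·3): 0.53 vs {0.10, 0.18, 0.30, 0.52} → pass.
Pro (methods 2·3): 0.78 vs {0.16, 0.14, 0.34, 0.32} → pass.
2 of 9 fail.

2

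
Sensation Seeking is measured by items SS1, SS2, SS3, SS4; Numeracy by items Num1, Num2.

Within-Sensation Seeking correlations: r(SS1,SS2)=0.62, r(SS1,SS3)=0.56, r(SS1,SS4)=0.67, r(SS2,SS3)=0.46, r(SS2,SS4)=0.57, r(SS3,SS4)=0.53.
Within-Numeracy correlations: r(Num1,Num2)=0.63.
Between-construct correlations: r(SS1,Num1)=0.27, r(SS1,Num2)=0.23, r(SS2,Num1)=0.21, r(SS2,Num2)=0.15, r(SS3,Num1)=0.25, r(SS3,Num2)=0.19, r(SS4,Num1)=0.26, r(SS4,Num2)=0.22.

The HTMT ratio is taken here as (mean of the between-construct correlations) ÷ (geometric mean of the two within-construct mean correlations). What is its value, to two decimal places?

0.37

Mean between = 1.78/8 = 0.2225.
Mean within-SS = 3.41/6 = 0.5683; mean within-Num = 0.63/1 = 0.6300.
Geometric mean = √(0.5683 × 0.6300) = 0.5984.
HTMT = 0.2225 / 0.5984 = 0.37.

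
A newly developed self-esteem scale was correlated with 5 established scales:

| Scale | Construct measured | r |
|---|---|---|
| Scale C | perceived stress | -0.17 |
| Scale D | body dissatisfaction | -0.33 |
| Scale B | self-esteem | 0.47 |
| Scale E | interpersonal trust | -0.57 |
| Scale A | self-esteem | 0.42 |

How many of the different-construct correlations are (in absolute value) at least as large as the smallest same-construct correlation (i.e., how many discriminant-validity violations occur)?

Convergent (same construct = self-esteem): Scale B, Scale A.
Smallest convergent = 0.42. Discriminant |r|: 0.17, 0.33, 0.57; count ≥ 0.42 → 1.

1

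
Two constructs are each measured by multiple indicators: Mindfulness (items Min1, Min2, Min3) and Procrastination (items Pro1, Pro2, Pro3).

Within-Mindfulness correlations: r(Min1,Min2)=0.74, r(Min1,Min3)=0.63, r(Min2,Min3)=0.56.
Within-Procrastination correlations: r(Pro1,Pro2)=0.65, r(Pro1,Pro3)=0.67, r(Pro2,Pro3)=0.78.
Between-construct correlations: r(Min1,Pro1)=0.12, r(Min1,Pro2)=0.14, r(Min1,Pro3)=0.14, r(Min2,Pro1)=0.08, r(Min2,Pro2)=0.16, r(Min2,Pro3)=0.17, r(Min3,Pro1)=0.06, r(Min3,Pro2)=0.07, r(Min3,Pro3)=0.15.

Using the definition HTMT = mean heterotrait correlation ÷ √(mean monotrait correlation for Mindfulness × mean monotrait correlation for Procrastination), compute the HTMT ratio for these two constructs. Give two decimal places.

Mean between = 1.09/9 = 0.1211.
Mean within-Min = 1.93/3 = 0.6433; mean within-Pro = 2.10/3 = 0.7000.
Geometric mean = √(0.6433 × 0.7000) = 0.6711.
HTMT = 0.1211 / 0.6711 = 0.18.

0.18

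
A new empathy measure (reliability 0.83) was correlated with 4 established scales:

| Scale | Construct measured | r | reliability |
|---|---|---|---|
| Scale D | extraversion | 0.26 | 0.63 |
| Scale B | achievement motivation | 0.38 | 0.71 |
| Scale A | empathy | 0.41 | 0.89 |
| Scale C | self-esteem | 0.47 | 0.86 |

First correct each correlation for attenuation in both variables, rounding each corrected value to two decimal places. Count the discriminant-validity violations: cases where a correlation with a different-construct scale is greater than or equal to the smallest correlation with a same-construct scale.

2

Disattenuated r (r / √(r_scale · r_new)):
  Scale D (disc): 0.26 / √(0.63·0.83) = 0.36
  Scale B (disc): 0.38 / √(0.71·0.83) = 0.50
  Scale A (conv): 0.41 / √(0.89·0.83) = 0.48
  Scale C (disc): 0.47 / √(0.86·0.83) = 0.56
Smallest convergent = 0.48. Discriminant values: 0.36, 0.50, 0.56; count ≥ 0.48 → 2.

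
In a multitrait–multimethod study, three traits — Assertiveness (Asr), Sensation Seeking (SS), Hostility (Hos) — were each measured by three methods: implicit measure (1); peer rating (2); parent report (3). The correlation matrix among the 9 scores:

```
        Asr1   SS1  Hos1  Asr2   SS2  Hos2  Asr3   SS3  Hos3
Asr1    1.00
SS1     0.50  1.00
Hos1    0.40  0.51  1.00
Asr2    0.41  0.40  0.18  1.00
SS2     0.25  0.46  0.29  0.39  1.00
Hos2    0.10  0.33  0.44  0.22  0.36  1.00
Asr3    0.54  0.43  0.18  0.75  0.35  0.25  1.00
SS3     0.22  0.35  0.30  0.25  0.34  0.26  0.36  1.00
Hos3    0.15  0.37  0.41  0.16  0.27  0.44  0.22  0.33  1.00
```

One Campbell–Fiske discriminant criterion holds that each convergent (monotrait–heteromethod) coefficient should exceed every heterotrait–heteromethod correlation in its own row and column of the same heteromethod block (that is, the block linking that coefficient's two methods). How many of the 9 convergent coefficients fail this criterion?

Convergent coefficients and their comparison sets:
Asr (methods 1·2): 0.41 vs {0.25, 0.40, 0.10, 0.18} → pass.
Asr (methods 1·3): 0.54 vs {0.22, 0.43, 0.15, 0.18} → pass.
Asr (methods 2·3): 0.75 vs {0.25, 0.35, 0.16, 0.25} → pass.
SS (methods 1·2): 0.46 vs {0.40, 0.25, 0.33, 0.29} → pass.
SS (methods 1·3): 0.35 vs {0.43, 0.22, 0.37, 0.30} → fail.
SS (methods 2·3): 0.34 vs {0.35, 0.25, 0.27, 0.26} → fail.
Hos (methods 1·2): 0.44 vs {0.18, 0.10, 0.29, 0.33} → pass.
Hos (methods 1·3): 0.41 vs {0.18, 0.15, 0.30, 0.37} → pass.
Hos (methods 2·3): 0.44 vs {0.25, 0.16, 0.26, 0.27} → pass.
2 of 9 fail.

2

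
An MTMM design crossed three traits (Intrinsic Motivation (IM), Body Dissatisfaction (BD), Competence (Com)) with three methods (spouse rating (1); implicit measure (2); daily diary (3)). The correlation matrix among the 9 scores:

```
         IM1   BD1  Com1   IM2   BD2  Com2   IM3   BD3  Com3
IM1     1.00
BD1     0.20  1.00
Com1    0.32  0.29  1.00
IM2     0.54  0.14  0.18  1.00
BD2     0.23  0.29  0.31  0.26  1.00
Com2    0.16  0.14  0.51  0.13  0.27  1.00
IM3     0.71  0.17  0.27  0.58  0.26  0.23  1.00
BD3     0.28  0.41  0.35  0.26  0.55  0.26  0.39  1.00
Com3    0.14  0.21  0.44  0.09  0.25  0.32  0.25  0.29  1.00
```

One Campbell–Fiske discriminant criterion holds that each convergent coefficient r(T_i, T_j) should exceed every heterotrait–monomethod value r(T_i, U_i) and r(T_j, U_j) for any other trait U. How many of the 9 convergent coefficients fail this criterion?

Checking each validity diagonal entry against its comparison values:
IM (methods 1·2): 0.54 vs {0.20, 0.26, 0.32, 0.13} → pass.
IM (methods 1·3): 0.71 vs {0.20, 0.39, 0.32, 0.25} → pass.
IM (methods 2·3): 0.58 vs {0.26, 0.39, 0.13, 0.25} → pass.
BD (methods 1·2): 0.29 vs {0.20, 0.26, 0.29, 0.27} → fail.
BD (methods 1·3): 0.41 vs {0.20, 0.39, 0.29, 0.29} → pass.
BD (methods 2·3): 0.55 vs {0.26, 0.39, 0.27, 0.29} → pass.
Com (methods 1·2): 0.51 vs {0.32, 0.13, 0.29, 0.27} → pass.
Com (methods 1·3): 0.44 vs {0.32, 0.25, 0.29, 0.29} → pass.
Com (methods 2·3): 0.32 vs {0.13, 0.25, 0.27, 0.29} → pass.
1 of 9 fail.

1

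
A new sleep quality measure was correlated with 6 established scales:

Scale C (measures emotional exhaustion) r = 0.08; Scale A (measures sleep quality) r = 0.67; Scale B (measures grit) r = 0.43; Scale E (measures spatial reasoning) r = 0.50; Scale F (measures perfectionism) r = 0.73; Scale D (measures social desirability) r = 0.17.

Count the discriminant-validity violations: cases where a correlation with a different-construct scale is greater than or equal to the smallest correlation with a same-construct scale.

1

Convergent (same construct = sleep quality): Scale A.
Smallest convergent = 0.67. Discriminant values: 0.08, 0.43, 0.50, 0.73, 0.17; count ≥ 0.67 → 1.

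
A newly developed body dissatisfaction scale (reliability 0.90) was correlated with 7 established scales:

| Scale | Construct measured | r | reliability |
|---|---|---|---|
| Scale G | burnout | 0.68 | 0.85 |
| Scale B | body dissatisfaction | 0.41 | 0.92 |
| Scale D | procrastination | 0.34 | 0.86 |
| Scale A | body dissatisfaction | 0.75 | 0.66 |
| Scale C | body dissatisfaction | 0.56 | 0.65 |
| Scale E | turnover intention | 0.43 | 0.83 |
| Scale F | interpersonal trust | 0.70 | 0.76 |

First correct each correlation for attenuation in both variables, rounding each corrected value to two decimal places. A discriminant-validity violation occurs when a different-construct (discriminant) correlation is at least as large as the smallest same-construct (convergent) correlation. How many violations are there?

3

Disattenuated r (r / √(r_scale · r_new)):
  Scale G (disc): 0.68 / √(0.85·0.90) = 0.78
  Scale B (conv): 0.41 / √(0.92·0.90) = 0.45
  Scale D (disc): 0.34 / √(0.86·0.90) = 0.39
  Scale A (conv): 0.75 / √(0.66·0.90) = 0.97
  Scale C (conv): 0.56 / √(0.65·0.90) = 0.73
  Scale E (disc): 0.43 / √(0.83·0.90) = 0.50
  Scale F (disc): 0.70 / √(0.76·0.90) = 0.85
Smallest convergent = 0.45. Discriminant values: 0.78, 0.39, 0.50, 0.85; count ≥ 0.45 → 3.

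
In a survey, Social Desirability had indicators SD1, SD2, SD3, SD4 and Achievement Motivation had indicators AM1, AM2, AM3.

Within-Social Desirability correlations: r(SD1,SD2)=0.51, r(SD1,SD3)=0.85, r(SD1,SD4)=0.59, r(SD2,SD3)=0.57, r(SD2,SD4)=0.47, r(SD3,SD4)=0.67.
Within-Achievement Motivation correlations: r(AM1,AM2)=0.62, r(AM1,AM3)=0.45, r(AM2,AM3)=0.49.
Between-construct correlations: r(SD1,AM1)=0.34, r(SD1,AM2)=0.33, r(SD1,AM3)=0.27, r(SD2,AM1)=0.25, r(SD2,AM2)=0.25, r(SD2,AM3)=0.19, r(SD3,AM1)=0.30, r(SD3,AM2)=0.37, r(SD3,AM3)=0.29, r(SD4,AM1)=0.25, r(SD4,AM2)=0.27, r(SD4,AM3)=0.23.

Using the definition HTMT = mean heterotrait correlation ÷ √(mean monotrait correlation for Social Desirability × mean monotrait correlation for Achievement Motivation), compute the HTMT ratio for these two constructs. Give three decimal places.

0.494

Between-construct mean = 3.34/12 = 0.2783.
Mean within-SD = 3.66/6 = 0.6100; mean within-AM = 1.56/3 = 0.5200.
Geometric mean = √(0.6100 × 0.5200) = 0.5632.
HTMT = 0.2783 / 0.5632 = 0.494.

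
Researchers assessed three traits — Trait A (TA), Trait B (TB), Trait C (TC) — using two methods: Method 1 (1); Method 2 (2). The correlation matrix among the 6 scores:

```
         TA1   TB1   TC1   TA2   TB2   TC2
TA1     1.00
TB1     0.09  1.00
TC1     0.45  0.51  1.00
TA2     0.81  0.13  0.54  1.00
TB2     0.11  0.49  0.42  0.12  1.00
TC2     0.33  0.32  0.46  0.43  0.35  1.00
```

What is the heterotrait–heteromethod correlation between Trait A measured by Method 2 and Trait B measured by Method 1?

Different traits and methods: r(TA2, TB1) = 0.13.

0.13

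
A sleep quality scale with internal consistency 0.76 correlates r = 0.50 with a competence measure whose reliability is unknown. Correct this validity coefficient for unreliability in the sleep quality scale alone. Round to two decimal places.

Single correction: r_c = r_obs / √r_xx = 0.50 / √0.76 = 0.50 / 0.8718 ≈ 0.57.

0.57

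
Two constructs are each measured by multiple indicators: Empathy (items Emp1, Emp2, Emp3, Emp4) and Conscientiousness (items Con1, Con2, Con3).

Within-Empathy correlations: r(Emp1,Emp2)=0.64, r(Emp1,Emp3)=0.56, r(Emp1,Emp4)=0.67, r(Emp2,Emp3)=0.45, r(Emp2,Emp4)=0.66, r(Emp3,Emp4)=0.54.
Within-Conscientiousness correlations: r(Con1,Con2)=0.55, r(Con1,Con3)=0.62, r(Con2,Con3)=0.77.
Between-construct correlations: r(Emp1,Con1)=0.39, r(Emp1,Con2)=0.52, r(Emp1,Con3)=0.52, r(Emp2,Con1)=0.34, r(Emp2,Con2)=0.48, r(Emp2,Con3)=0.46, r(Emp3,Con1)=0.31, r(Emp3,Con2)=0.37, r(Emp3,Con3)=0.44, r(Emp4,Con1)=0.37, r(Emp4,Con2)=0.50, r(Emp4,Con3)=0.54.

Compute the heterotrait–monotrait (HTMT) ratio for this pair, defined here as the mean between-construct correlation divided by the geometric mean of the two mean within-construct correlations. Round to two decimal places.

0.71

Mean heterotrait r = 5.24/12 = 0.4367.
Mean within-Emp = 3.52/6 = 0.5867; mean within-Con = 1.94/3 = 0.6467.
Geometric mean = √(0.5867 × 0.6467) = 0.6160.
HTMT = 0.4367 / 0.6160 = 0.71.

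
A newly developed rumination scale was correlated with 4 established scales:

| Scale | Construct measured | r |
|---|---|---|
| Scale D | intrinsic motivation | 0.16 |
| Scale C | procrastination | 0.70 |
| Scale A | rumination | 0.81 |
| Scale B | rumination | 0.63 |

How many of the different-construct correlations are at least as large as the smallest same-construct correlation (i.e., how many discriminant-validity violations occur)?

Convergent (same construct = rumination): Scale A, Scale B.
Smallest convergent = 0.63. Discriminant values: 0.16, 0.70; count ≥ 0.63 → 1.

1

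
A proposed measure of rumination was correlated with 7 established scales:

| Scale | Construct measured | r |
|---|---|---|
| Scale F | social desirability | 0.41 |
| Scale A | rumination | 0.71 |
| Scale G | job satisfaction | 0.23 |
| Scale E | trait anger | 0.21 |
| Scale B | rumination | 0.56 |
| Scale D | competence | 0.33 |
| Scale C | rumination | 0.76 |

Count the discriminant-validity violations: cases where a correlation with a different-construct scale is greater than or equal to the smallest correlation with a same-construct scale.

Convergent (same construct = rumination): Scale A, Scale B, Scale C.
Smallest convergent = 0.56. Discriminant values: 0.41, 0.23, 0.21, 0.33; count ≥ 0.56 → 0.

0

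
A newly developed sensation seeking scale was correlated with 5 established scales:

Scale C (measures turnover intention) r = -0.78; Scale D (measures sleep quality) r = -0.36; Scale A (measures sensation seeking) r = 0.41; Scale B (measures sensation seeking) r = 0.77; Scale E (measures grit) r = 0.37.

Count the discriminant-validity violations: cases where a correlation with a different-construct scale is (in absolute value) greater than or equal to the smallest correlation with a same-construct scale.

1

Convergent (same construct = sensation seeking): Scale A, Scale B.
Smallest convergent = 0.41. Discriminant |r|: 0.78, 0.36, 0.37; count ≥ 0.41 → 1.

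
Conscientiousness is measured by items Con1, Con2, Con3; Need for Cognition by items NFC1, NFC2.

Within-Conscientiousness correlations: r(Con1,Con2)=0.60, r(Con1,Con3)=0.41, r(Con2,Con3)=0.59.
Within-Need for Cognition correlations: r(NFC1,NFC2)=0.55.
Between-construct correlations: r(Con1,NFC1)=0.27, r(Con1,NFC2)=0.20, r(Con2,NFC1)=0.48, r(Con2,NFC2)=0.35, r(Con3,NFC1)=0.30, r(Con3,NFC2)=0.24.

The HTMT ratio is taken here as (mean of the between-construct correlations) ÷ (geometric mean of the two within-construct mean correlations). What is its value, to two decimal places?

0.57

Between-construct mean = 1.84/6 = 0.3067.
Mean within-Con = 1.60/3 = 0.5333; mean within-NFC = 0.55/1 = 0.5500.
Geometric mean = √(0.5333 × 0.5500) = 0.5416.
HTMT = 0.3067 / 0.5416 = 0.57.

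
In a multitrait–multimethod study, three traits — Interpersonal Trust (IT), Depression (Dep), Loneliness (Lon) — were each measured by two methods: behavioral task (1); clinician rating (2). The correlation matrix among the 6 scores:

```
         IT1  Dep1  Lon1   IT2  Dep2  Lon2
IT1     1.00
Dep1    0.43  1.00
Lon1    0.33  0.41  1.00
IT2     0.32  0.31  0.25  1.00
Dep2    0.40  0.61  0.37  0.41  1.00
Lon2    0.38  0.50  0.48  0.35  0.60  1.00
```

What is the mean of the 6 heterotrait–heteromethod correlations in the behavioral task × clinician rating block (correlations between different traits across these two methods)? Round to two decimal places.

HTHM values (method 1 × method 2): 0.40, 0.38, 0.31, 0.50, 0.25, 0.37; mean = 2.21/6 = 0.37.

0.37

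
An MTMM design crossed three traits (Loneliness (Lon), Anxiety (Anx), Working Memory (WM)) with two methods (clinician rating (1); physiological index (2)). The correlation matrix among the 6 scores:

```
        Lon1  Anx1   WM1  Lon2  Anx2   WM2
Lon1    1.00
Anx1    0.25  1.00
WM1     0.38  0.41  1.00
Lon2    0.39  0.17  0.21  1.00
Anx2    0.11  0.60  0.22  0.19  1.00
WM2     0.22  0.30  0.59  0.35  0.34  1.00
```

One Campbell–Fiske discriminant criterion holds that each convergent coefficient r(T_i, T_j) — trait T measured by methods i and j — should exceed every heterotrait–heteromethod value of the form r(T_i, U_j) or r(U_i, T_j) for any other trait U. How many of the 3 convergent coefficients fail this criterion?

Convergent coefficients and their comparison sets:
Lon (methods 1·2): 0.39 vs {0.11, 0.17, 0.22, 0.21} → pass.
Anx (methods 1·2): 0.60 vs {0.17, 0.11, 0.30, 0.22} → pass.
WM (methods 1·2): 0.59 vs {0.21, 0.22, 0.22, 0.30} → pass.
0 of 3 fail.

0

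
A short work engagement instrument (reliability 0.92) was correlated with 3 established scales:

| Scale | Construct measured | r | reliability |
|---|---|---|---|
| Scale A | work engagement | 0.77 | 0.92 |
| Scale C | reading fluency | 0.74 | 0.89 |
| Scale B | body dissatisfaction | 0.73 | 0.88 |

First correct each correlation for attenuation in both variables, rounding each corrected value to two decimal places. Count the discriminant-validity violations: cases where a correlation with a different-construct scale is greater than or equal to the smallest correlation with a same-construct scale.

Disattenuated r (r / √(r_scale · r_new)):
  Scale A (conv): 0.77 / √(0.92·0.92) = 0.84
  Scale C (disc): 0.74 / √(0.89·0.92) = 0.82
  Scale B (disc): 0.73 / √(0.88·0.92) = 0.81
Smallest convergent = 0.84. Discriminant values: 0.82, 0.81; count ≥ 0.84 → 0.

0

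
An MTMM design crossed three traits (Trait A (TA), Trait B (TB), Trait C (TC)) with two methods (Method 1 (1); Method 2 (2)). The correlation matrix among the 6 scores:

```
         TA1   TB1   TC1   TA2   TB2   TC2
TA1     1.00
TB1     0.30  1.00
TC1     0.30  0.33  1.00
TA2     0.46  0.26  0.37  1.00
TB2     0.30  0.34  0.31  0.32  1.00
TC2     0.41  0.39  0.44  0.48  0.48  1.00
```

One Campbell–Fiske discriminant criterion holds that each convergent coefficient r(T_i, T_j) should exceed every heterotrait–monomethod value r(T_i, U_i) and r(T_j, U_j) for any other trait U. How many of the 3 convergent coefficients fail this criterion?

Checking each validity diagonal entry against its comparison values:
TA (methods 1·2): 0.46 vs {0.30, 0.32, 0.30, 0.48} → fail.
TB (methods 1·2): 0.34 vs {0.30, 0.32, 0.33, 0.48} → fail.
TC (methods 1·2): 0.44 vs {0.30, 0.48, 0.33, 0.48} → fail.
3 of 3 fail.

3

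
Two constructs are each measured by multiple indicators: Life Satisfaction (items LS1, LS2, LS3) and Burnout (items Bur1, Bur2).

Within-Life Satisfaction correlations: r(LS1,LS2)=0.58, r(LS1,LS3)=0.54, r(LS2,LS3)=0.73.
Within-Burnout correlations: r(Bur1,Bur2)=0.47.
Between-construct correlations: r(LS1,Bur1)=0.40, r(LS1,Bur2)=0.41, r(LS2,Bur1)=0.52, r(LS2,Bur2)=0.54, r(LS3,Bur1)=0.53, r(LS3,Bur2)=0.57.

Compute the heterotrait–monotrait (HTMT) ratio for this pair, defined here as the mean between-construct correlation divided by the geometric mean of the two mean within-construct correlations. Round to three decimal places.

0.919

Mean heterotrait r = 2.97/6 = 0.4950.
Mean within-LS = 1.85/3 = 0.6167; mean within-Bur = 0.47/1 = 0.4700.
Geometric mean = √(0.6167 × 0.4700) = 0.5384.
HTMT = 0.4950 / 0.5384 = 0.919.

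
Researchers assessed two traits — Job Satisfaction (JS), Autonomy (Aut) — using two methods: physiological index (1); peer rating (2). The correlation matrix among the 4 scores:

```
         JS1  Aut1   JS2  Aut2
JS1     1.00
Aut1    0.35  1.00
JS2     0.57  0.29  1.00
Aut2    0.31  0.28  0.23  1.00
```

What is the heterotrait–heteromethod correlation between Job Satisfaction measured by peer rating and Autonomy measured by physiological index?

Different traits and methods: r(JS2, Aut1) = 0.29.

0.29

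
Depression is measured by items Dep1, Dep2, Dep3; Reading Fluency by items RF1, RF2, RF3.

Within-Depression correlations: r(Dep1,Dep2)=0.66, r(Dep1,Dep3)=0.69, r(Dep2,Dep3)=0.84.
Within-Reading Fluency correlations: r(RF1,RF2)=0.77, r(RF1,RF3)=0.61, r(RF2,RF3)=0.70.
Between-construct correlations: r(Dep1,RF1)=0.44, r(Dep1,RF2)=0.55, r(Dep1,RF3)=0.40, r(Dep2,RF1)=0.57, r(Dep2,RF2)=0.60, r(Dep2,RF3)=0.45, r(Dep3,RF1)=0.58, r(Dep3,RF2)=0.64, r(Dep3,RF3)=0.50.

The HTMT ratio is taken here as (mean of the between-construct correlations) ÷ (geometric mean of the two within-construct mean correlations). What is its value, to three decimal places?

0.739

Mean between = 4.73/9 = 0.5256.
Mean within-Dep = 2.19/3 = 0.7300; mean within-RF = 2.08/3 = 0.6933.
Geometric mean = √(0.7300 × 0.6933) = 0.7114.
HTMT = 0.5256 / 0.7114 = 0.739.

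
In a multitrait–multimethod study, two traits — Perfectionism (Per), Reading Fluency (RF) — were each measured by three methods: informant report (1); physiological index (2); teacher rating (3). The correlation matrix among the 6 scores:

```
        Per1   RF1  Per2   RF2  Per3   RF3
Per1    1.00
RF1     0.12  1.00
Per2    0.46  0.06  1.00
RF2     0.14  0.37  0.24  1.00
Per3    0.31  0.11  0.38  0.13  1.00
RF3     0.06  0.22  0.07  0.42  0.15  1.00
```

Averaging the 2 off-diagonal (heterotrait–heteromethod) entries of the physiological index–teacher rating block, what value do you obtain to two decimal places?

0.10

HTHM values (method 2 × method 3): 0.07, 0.13; mean = 0.20/2 = 0.10.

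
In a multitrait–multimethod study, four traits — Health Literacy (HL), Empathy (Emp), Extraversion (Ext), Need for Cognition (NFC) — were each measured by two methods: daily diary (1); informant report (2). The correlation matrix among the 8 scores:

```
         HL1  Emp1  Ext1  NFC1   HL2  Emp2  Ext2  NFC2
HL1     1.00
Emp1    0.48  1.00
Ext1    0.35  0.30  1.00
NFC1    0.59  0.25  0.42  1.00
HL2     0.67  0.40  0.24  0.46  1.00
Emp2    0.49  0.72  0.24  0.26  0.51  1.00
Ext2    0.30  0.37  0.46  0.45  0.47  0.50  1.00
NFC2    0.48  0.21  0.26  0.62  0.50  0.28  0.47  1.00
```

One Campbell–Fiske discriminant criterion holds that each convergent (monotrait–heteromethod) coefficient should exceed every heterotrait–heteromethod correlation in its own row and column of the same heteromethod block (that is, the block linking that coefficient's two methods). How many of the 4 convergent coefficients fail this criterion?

0

Convergent coefficients and their comparison sets:
HL (methods 1·2): 0.67 vs {0.49, 0.40, 0.30, 0.24, 0.48, 0.46} → pass.
Emp (methods 1·2): 0.72 vs {0.40, 0.49, 0.37, 0.24, 0.21, 0.26} → pass.
Ext (methods 1·2): 0.46 vs {0.24, 0.30, 0.24, 0.37, 0.26, 0.45} → pass.
NFC (methods 1·2): 0.62 vs {0.46, 0.48, 0.26, 0.21, 0.45, 0.26} → pass.
0 of 4 fail.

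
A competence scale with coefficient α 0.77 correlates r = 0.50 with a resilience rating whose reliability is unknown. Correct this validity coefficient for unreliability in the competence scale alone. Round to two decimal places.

Single correction: r_c = r_obs / √r_xx = 0.50 / √0.77 = 0.50 / 0.8775 ≈ 0.57.

0.57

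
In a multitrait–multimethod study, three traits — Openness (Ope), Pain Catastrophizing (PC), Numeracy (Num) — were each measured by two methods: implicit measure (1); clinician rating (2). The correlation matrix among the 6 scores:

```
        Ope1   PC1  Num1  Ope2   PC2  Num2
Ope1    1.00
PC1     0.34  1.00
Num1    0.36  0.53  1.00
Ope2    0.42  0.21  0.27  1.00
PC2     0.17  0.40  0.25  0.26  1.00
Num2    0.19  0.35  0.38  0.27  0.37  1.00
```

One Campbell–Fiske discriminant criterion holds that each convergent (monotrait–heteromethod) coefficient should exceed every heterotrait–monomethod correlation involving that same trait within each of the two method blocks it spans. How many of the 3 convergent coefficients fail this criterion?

2

Checking each validity diagonal entry against its comparison values:
Ope (methods 1·2): 0.42 vs {0.34, 0.26, 0.36, 0.27} → pass.
PC (methods 1·2): 0.40 vs {0.34, 0.26, 0.53, 0.37} → fail.
Num (methods 1·2): 0.38 vs {0.36, 0.27, 0.53, 0.37} → fail.
2 of 3 fail.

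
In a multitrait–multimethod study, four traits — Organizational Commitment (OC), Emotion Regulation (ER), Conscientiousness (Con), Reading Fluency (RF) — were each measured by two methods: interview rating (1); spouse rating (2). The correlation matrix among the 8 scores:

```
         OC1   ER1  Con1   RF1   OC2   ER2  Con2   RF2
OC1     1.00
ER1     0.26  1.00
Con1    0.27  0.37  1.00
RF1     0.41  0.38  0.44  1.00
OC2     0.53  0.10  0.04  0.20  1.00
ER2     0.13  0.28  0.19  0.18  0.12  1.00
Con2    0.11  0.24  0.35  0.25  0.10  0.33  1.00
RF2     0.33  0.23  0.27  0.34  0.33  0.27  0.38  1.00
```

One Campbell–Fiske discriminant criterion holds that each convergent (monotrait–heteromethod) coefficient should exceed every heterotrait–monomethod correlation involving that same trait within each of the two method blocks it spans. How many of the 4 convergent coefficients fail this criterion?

3

Each convergent coefficient versus the relevant comparison correlations:
OC (methods 1·2): 0.53 vs {0.26, 0.12, 0.27, 0.10, 0.41, 0.33} → pass.
ER (methods 1·2): 0.28 vs {0.26, 0.12, 0.37, 0.33, 0.38, 0.27} → fail.
Con (methods 1·2): 0.35 vs {0.27, 0.10, 0.37, 0.33, 0.44, 0.38} → fail.
RF (methods 1·2): 0.34 vs {0.41, 0.33, 0.38, 0.27, 0.44, 0.38} → fail.
3 of 4 fail.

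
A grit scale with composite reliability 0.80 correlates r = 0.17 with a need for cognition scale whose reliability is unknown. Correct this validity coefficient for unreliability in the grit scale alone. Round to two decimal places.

Single correction: r_c = r_obs / √r_xx = 0.17 / √0.80 = 0.17 / 0.8944 ≈ 0.19.

0.19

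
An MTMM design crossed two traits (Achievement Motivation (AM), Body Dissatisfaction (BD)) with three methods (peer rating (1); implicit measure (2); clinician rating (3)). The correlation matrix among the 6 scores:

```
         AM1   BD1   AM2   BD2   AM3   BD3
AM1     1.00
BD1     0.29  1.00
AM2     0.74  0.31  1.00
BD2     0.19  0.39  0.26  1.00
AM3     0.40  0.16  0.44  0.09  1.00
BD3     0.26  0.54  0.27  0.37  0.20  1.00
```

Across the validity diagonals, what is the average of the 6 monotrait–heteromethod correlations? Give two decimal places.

0.48

Convergent values: 0.74, 0.40, 0.44, 0.39, 0.54, 0.37; mean = 2.88/6 = 0.48.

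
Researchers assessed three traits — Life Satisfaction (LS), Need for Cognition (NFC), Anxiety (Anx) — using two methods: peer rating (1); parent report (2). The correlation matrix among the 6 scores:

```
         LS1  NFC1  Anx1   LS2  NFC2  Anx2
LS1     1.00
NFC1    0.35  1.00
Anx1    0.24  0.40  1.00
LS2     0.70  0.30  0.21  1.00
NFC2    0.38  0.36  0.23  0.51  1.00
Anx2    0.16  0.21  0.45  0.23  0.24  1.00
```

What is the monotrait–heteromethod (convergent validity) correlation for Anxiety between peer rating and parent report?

0.45

Same trait (Anx), different methods: r(Anx1, Anx2) = 0.45.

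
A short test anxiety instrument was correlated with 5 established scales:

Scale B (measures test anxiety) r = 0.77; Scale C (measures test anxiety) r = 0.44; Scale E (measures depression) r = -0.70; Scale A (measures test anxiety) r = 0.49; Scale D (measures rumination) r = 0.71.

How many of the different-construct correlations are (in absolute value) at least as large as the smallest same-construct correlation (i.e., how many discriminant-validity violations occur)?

2

Convergent (same construct = test anxiety): Scale B, Scale C, Scale A.
Smallest convergent = 0.44. Discriminant |r|: 0.70, 0.71; count ≥ 0.44 → 2.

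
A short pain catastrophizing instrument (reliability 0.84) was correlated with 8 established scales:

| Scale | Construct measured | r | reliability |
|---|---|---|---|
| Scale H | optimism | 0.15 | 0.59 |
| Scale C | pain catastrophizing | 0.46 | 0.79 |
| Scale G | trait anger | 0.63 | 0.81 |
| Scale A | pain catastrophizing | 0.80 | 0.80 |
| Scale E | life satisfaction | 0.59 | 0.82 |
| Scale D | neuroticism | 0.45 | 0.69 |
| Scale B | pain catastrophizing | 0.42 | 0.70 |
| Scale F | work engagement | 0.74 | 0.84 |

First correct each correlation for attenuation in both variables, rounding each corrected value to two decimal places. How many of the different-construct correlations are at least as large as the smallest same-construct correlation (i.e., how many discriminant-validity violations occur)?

Disattenuated r (r / √(r_scale · r_new)):
  Scale H (disc): 0.15 / √(0.59·0.84) = 0.21
  Scale C (conv): 0.46 / √(0.79·0.84) = 0.56
  Scale G (disc): 0.63 / √(0.81·0.84) = 0.76
  Scale A (conv): 0.80 / √(0.80·0.84) = 0.98
  Scale E (disc): 0.59 / √(0.82·0.84) = 0.71
  Scale D (disc): 0.45 / √(0.69·0.84) = 0.59
  Scale B (conv): 0.42 / √(0.70·0.84) = 0.55
  Scale F (disc): 0.74 / √(0.84·0.84) = 0.88
Smallest convergent = 0.55. Discriminant values: 0.21, 0.76, 0.71, 0.59, 0.88; count ≥ 0.55 → 4.

4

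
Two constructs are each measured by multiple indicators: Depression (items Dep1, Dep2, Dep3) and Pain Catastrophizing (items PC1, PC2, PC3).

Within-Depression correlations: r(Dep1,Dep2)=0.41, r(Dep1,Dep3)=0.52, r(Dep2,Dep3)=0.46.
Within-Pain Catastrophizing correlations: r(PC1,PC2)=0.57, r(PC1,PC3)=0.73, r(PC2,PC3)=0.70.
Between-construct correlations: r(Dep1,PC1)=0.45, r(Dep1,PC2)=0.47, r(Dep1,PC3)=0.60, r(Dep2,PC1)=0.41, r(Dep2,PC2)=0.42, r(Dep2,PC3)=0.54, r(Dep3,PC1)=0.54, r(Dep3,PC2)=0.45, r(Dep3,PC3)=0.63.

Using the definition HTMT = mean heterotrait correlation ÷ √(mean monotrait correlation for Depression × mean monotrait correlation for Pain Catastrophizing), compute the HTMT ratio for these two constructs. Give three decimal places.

Between-construct mean = 4.51/9 = 0.5011.
Mean within-Dep = 1.39/3 = 0.4633; mean within-PC = 2.00/3 = 0.6667.
Geometric mean = √(0.4633 × 0.6667) = 0.5558.
HTMT = 0.5011 / 0.5558 = 0.902.

0.902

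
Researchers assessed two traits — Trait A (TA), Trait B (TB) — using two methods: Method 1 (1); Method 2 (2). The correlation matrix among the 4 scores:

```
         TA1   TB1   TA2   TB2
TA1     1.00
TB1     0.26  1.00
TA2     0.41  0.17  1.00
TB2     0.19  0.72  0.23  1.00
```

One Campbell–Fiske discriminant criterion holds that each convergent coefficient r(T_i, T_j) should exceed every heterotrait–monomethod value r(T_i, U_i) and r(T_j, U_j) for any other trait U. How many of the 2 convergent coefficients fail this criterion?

0

Each convergent coefficient versus the relevant comparison correlations:
TA (methods 1·2): 0.41 vs {0.26, 0.23} → pass.
TB (methods 1·2): 0.72 vs {0.26, 0.23} → pass.
0 of 2 fail.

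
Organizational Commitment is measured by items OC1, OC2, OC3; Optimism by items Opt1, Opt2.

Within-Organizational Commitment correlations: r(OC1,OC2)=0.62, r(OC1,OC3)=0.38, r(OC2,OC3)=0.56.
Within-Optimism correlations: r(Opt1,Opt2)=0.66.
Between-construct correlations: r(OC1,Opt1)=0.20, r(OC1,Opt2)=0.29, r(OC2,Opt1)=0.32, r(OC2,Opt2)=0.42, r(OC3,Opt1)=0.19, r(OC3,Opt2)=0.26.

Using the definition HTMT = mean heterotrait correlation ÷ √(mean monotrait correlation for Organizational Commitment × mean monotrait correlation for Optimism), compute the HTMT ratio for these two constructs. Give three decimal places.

0.478

Mean heterotrait r = 1.68/6 = 0.2800.
Mean within-OC = 1.56/3 = 0.5200; mean within-Opt = 0.66/1 = 0.6600.
Geometric mean = √(0.5200 × 0.6600) = 0.5858.
HTMT = 0.2800 / 0.5858 = 0.478.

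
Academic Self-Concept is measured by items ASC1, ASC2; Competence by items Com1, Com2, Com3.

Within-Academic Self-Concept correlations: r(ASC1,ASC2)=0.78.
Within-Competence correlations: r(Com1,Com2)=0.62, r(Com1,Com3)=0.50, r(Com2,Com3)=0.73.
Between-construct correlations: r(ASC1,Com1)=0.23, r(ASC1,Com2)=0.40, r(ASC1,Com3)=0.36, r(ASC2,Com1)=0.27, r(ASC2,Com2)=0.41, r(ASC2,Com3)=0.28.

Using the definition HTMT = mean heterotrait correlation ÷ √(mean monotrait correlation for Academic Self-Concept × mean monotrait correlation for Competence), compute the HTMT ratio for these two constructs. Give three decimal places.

Between-construct mean = 1.95/6 = 0.3250.
Mean within-ASC = 0.78/1 = 0.7800; mean within-Com = 1.85/3 = 0.6167.
Geometric mean = √(0.7800 × 0.6167) = 0.6936.
HTMT = 0.3250 / 0.6936 = 0.469.

0.469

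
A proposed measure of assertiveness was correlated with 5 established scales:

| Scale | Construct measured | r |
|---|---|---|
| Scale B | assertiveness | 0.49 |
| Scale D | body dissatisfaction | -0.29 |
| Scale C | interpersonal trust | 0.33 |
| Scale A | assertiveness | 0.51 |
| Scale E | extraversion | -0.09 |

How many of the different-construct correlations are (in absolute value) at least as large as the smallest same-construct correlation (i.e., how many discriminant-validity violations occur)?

Convergent (same construct = assertiveness): Scale B, Scale A.
Smallest convergent = 0.49. Discriminant |r|: 0.29, 0.33, 0.09; count ≥ 0.49 → 0.

0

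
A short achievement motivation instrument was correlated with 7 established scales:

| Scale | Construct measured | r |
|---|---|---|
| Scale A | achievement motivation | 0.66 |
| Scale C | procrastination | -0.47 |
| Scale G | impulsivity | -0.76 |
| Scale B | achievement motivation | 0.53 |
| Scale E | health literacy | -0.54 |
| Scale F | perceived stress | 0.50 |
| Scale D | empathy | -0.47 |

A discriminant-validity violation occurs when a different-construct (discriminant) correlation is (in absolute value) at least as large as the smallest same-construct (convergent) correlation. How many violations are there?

2

Convergent (same construct = achievement motivation): Scale A, Scale B.
Smallest convergent = 0.53. Discriminant |r|: 0.47, 0.76, 0.54, 0.50, 0.47; count ≥ 0.53 → 2.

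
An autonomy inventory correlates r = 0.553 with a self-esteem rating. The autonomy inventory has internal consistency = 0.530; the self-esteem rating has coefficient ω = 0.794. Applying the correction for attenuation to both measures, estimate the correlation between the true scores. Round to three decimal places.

0.852

r_true = r_obs / √(r_xx · r_yy) = 0.553 / √(0.530 × 0.794) = 0.553 / √0.420820 = 0.553 / 0.6487 ≈ 0.852.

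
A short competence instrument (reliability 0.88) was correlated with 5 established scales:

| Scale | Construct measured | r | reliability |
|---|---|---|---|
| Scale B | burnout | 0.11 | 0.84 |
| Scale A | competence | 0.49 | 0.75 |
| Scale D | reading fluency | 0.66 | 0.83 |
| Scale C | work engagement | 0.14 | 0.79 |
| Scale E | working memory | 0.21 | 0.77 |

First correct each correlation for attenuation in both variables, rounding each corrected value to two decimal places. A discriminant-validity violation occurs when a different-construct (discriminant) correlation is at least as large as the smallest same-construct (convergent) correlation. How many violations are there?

Disattenuated r (r / √(r_scale · r_new)):
  Scale B (disc): 0.11 / √(0.84·0.88) = 0.13
  Scale A (conv): 0.49 / √(0.75·0.88) = 0.60
  Scale D (disc): 0.66 / √(0.83·0.88) = 0.77
  Scale C (disc): 0.14 / √(0.79·0.88) = 0.17
  Scale E (disc): 0.21 / √(0.77·0.88) = 0.26
Smallest convergent = 0.60. Discriminant values: 0.13, 0.77, 0.17, 0.26; count ≥ 0.60 → 1.

1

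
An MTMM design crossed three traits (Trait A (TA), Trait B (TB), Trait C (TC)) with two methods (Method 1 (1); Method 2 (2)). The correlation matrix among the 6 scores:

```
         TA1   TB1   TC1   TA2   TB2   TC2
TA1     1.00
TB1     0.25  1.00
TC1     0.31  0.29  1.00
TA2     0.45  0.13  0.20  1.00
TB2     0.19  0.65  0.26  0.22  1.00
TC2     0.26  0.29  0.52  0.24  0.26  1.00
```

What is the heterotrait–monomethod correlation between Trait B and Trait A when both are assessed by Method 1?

0.25

Different traits, same method: r(TB1, TA1) = 0.25.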